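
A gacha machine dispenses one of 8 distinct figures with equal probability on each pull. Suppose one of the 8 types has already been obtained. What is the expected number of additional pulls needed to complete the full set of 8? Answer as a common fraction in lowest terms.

Starting from 1 distinct type, each trial gives a new one with probability (8−i)/8 when i types are held, so the wait for the next new type is 8/(8−i).
E = 8/7 + 8/6 + 8/5 + 8/4 + 8/3 + 8/2 + 8/1 = 726/35.

726/35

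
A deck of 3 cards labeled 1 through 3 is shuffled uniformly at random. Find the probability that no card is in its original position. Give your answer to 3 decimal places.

This is the derangement probability: permutations of 3 with no fixed point.
D(3) = 3! · (1 − 1/1! + 1/2! − ··· + (−1)^3/3!) = 2.
P = 2/6 = 1/3 ≈ 0.333.

0.333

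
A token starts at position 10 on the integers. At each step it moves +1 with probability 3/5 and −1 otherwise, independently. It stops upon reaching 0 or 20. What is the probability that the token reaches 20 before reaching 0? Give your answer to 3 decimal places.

Let r = q/p = (2/5)/(3/5) = 2/3. The recurrence P(i) = p·P(i+1) + q·P(i−1) with P(0)=0, P(20)=1 gives P(i) = (1 − r^i)/(1 − r^20).
P(10) = (1 − (2/3)^10) / (1 − (2/3)^20) = 59049/60073 ≈ 0.983.

0.983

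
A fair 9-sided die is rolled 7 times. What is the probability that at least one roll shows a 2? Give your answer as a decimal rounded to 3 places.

0.562

P(no roll shows a 2) = (8/9)^7 ≈ 0.438.
P(at least one) = 1 − 0.438 = 0.562.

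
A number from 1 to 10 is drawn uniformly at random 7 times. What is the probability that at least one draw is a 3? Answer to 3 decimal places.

P(no draw is a 3) = (9/10)^7 ≈ 0.478.
P(at least one) = 1 − 0.478 = 0.522.

0.522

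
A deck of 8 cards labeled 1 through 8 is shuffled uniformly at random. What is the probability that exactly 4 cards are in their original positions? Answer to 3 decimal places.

Choose which 4 of the 8 are fixed: C(8,4) = 70 ways.
The remaining 4 must have no fixed point: D(4) = 9.
P = 70·9/40320 = 1/64 ≈ 0.016.

0.016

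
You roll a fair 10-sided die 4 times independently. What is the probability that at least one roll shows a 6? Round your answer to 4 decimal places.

P(no roll shows a 6) = (9/10)^4 ≈ 0.6561.
P(at least one) = 1 − 0.6561 = 0.3439.

0.3439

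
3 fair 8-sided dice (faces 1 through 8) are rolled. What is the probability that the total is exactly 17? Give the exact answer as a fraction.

There are 8^3 = 512 equally likely outcomes.
The number of ordered 3-tuples from {1,…,8} summing to 17 is 36.
P(sum = 17) = 36/512 = 9/128.

9/128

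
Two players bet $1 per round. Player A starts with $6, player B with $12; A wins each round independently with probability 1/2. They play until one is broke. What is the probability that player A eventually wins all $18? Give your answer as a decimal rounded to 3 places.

With a fair step, P(i) = ½P(i−1) + ½P(i+1) with P(0)=0, P(18)=1 has the linear solution P(i) = i/18.
P(6) = 6/18 = 1/3 ≈ 0.333.

0.333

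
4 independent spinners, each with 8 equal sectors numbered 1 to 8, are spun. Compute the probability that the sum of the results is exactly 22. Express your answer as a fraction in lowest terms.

There are 8^4 = 4096 equally likely outcomes.
The number of ordered 4-tuples from {1,…,8} summing to 22 is 246.
P(sum = 22) = 246/4096 = 123/2048.

123/2048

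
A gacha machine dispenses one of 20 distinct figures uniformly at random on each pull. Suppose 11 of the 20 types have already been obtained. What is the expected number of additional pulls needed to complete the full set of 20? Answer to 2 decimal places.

56.58

Starting from 11 distinct types, each trial gives a new one with probability (20−i)/20 when i types are held, so the wait for the next new type is 20/(20−i).
E = 20/9 + 20/8 + 20/7 + 20/6 + 20/5 + 20/4 + 20/3 + 20/2 + 20/1 = 7129/126 ≈ 56.58.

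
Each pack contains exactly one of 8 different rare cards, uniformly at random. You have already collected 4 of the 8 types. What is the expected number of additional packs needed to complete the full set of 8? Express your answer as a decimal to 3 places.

Starting from 4 distinct types, each trial gives a new one with probability (8−i)/8 when i types are held, so the wait for the next new type is 8/(8−i).
E = 8/4 + 8/3 + 8/2 + 8/1 = 50/3 ≈ 16.667.

16.667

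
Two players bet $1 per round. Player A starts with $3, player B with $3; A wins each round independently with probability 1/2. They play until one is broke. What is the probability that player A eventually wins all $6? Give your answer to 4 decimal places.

With a fair step, P(i) = ½P(i−1) + ½P(i+1) with P(0)=0, P(6)=1 has the linear solution P(i) = i/6.
P(3) = 3/6 = 1/2 ≈ 0.5000.

0.5000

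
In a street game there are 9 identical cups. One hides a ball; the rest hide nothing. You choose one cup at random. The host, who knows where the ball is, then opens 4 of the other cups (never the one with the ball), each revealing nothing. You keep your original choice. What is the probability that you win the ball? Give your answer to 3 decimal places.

0.111

The host can always open 4 empty cups regardless of your choice, so the reveals give no information about your original cup.
P(win by staying) = 1/9 ≈ 0.111.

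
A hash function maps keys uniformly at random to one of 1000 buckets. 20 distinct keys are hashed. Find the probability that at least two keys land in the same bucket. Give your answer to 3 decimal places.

0.174

It's easier to compute the probability that all 20 are distinct.
P(all distinct) = 1000/1000 · 999/1000 · ··· · 981/1000 ≈ 0.826.
So the probability of at least one match is 1 − 0.826 = 0.174.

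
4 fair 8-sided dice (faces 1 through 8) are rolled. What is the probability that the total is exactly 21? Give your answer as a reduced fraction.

71/1024

There are 8^4 = 4096 equally likely outcomes.
The number of ordered 4-tuples from {1,…,8} summing to 21 is 284.
P(sum = 21) = 284/4096 = 71/1024.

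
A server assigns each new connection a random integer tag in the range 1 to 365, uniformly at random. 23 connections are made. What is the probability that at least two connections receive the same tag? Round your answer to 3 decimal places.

It's easier to compute the probability that all 23 are distinct.
P(all distinct) = 365/365 · 364/365 · ··· · 343/365 ≈ 0.493.
So the probability of at least one match is 1 − 0.493 = 0.507.

0.507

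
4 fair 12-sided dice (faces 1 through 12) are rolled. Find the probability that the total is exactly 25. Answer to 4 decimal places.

There are 12^4 = 20736 equally likely outcomes.
The number of ordered 4-tuples from {1,…,12} summing to 25 is 1144.
P(sum = 25) = 1144/20736 = 143/2592 ≈ 0.0552.

0.0552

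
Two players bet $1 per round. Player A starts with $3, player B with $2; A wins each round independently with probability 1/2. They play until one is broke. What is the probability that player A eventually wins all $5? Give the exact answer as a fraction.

With a fair step, P(i) = ½P(i−1) + ½P(i+1) with P(0)=0, P(5)=1 has the linear solution P(i) = i/5.
P(3) = 3/5.

3/5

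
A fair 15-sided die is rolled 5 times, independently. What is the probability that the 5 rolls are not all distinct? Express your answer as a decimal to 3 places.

0.525

P(all 5 different) = 15/15 · 14/15 · ··· · 11/15 ≈ 0.475.
P(at least two equal) = 1 − 0.475 = 0.525.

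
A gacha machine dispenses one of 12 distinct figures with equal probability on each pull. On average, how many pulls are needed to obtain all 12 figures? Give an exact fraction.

After i distinct types are collected, each trial gives a new one with probability (12−i)/12, so the expected wait for the next new type is 12/(12−i).
E = 12/12 + 12/11 + 12/10 + 12/9 + 12/8 + 12/7 + 12/6 + 12/5 + 12/4 + 12/3 + 12/2 + 12/1 = 86021/2310.

86021/2310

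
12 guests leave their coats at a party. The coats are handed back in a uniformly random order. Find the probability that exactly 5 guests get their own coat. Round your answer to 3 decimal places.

0.003

Choose which 5 of the 12 are fixed: C(12,5) = 792 ways.
The remaining 7 must have no fixed point: D(7) = 1854.
P = 792·1854/479001600 = 103/33600 ≈ 0.003.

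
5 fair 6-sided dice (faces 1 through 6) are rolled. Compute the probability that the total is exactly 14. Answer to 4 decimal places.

0.0694

There are 6^5 = 7776 equally likely outcomes.
The number of ordered 5-tuples from {1,…,6} summing to 14 is 540.
P(sum = 14) = 540/7776 = 5/72 ≈ 0.0694.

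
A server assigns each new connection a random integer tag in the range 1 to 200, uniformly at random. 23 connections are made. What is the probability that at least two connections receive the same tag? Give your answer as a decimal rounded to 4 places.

0.7316

It's easier to compute the probability that all 23 are distinct.
P(all distinct) = 200/200 · 199/200 · ··· · 178/200 ≈ 0.2684.
So the probability of at least one match is 1 − 0.2684 = 0.7316.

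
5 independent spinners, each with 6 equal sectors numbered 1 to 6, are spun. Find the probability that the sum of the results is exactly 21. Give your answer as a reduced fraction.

5/72

There are 6^5 = 7776 equally likely outcomes.
The number of ordered 5-tuples from {1,…,6} summing to 21 is 540.
P(sum = 21) = 540/7776 = 5/72.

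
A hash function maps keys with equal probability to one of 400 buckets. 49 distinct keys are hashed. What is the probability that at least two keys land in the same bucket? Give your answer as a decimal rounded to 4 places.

It's easier to compute the probability that all 49 are distinct.
P(all distinct) = 400/400 · 399/400 · ··· · 352/400 ≈ 0.0466.
So the probability of at least one match is 1 − 0.0466 = 0.9534.

0.9534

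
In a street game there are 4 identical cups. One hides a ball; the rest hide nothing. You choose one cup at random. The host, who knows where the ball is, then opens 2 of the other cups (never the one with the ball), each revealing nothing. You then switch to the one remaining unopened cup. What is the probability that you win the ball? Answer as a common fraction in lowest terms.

3/4

Your original cup holds the ball with probability 1/4, so the other 3 collectively hold it with probability 3/4.
The host can always find 2 empty cups to open, so the reveals don't change that 3/4; it is now spread over the 1 remaining unopened cup.
P(win by switching) = (3/4) · (1/1) = 3/4.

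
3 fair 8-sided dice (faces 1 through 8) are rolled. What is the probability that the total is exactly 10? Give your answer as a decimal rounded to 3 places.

There are 8^3 = 512 equally likely outcomes.
The number of ordered 3-tuples from {1,…,8} summing to 10 is 36.
P(sum = 10) = 36/512 = 9/128 ≈ 0.070.

0.070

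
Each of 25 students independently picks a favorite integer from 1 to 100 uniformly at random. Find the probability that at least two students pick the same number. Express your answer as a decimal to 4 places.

0.9624

It's easier to compute the probability that all 25 are distinct.
P(all distinct) = 100/100 · 99/100 · ··· · 76/100 ≈ 0.0376.
So the probability of at least one match is 1 − 0.0376 = 0.9624.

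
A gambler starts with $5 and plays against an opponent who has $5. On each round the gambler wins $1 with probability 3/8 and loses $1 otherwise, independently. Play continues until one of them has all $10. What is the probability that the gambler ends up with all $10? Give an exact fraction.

243/3368

Let r = q/p = (5/8)/(3/8) = 5/3. The recurrence P(i) = p·P(i+1) + q·P(i−1) with P(0)=0, P(10)=1 gives P(i) = (1 − r^i)/(1 − r^10).
P(5) = (1 − (5/3)^5) / (1 − (5/3)^10) = 243/3368.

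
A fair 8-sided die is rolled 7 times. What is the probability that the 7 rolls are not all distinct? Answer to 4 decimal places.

0.9808

P(all 7 different) = 8/8 · 7/8 · ··· · 2/8 ≈ 0.0192.
P(at least two equal) = 1 − 0.0192 = 0.9808.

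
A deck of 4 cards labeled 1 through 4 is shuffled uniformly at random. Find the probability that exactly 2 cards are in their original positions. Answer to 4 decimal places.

0.2500

Choose which 2 of the 4 are fixed: C(4,2) = 6 ways.
The remaining 2 must have no fixed point: D(2) = 1.
P = 6·1/24 = 1/4 ≈ 0.2500.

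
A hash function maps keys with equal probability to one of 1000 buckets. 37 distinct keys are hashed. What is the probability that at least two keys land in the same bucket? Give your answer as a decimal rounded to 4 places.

0.4905

It's easier to compute the probability that all 37 are distinct.
P(all distinct) = 1000/1000 · 999/1000 · ··· · 964/1000 ≈ 0.5095.
So the probability of at least one match is 1 − 0.5095 = 0.4905.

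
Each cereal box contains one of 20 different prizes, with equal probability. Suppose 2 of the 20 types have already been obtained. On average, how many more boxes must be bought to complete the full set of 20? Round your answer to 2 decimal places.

69.90

Starting from 2 distinct types, each trial gives a new one with probability (20−i)/20 when i types are held, so the wait for the next new type is 20/(20−i).
E = 20/18 + 20/17 + 20/16 + 20/15 + 20/14 + 20/13 + 20/12 + 20/11 + 20/10 + 20/9 + 20/8 + 20/7 + 20/6 + 20/5 + 20/4 + 20/3 + 20/2 + 20/1 = 14274301/204204 ≈ 69.90.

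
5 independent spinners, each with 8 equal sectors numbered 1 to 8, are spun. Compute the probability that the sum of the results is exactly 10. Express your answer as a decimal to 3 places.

There are 8^5 = 32768 equally likely outcomes.
The number of ordered 5-tuples from {1,…,8} summing to 10 is 126.
P(sum = 10) = 126/32768 = 63/16384 ≈ 0.004.

0.004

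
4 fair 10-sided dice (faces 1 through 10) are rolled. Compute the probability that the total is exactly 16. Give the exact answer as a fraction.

83/2000

There are 10^4 = 10000 equally likely outcomes.
The number of ordered 4-tuples from {1,…,10} summing to 16 is 415.
P(sum = 16) = 415/10000 = 83/2000.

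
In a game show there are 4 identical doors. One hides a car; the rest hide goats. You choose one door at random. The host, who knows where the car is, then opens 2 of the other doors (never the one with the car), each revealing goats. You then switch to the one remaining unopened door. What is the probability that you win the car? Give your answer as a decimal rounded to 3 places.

Your original door holds the car with probability 1/4, so the other 3 collectively hold it with probability 3/4.
The host can always find 2 empty doors to open, so the reveals don't change that 3/4; it is now spread over the 1 remaining unopened door.
P(win by switching) = (3/4) · (1/1) = 3/4 ≈ 0.750.

0.750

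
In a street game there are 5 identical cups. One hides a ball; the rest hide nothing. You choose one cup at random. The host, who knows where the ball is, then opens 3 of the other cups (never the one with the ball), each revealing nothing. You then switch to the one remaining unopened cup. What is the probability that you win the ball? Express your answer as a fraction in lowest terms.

4/5

Your original cup holds the ball with probability 1/5, so the other 4 collectively hold it with probability 4/5.
The host can always find 3 empty cups to open, so the reveals don't change that 4/5; it is now spread over the 1 remaining unopened cup.
P(win by switching) = (4/5) · (1/1) = 4/5.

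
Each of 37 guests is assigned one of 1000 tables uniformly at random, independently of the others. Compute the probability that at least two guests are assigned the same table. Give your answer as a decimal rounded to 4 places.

It's easier to compute the probability that all 37 are distinct.
P(all distinct) = 1000/1000 · 999/1000 · ··· · 964/1000 ≈ 0.5095.
So the probability of at least one match is 1 − 0.5095 = 0.4905.

0.4905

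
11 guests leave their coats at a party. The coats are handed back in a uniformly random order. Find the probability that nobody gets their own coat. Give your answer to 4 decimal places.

0.3679

This is the derangement probability: permutations of 11 with no fixed point.
D(11) = 11! · (1 − 1/1! + 1/2! − ··· + (−1)^11/11!) = 14684570.
P = 14684570/39916800 = 1468457/3991680 ≈ 0.3679.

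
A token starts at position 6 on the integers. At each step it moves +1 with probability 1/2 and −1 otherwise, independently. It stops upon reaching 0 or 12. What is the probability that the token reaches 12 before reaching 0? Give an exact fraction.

1/2

With a fair step, P(i) = ½P(i−1) + ½P(i+1) with P(0)=0, P(12)=1 has the linear solution P(i) = i/12.
P(6) = 6/12 = 1/2.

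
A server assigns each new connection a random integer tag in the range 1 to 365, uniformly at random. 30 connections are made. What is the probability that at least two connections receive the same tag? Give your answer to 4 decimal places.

0.7063

It's easier to compute the probability that all 30 are distinct.
P(all distinct) = 365/365 · 364/365 · ··· · 336/365 ≈ 0.2937.
So the probability of at least one match is 1 − 0.2937 = 0.7063.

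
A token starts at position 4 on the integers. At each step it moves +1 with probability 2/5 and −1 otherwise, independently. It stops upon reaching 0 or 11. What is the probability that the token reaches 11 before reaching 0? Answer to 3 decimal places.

0.048

Let r = q/p = (3/5)/(2/5) = 3/2. The recurrence P(i) = p·P(i+1) + q·P(i−1) with P(0)=0, P(11)=1 gives P(i) = (1 − r^i)/(1 − r^11).
P(4) = (1 − (3/2)^4) / (1 − (3/2)^11) = 8320/175099 ≈ 0.048.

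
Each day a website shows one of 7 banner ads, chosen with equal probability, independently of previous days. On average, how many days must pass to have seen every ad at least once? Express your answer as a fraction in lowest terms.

After i distinct types are collected, each trial gives a new one with probability (7−i)/7, so the expected wait for the next new type is 7/(7−i).
E = 7/7 + 7/6 + 7/5 + 7/4 + 7/3 + 7/2 + 7/1 = 363/20.

363/20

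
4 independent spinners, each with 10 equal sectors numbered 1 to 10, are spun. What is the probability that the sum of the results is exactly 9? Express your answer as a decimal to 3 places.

There are 10^4 = 10000 equally likely outcomes.
The number of ordered 4-tuples from {1,…,10} summing to 9 is 56.
P(sum = 9) = 56/10000 = 7/1250 ≈ 0.006.

0.006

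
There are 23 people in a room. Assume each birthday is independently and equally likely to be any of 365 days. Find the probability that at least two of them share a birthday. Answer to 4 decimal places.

It's easier to compute the probability that all 23 are distinct.
P(all distinct) = 365/365 · 364/365 · ··· · 343/365 ≈ 0.4927.
So the probability of at least one match is 1 − 0.4927 = 0.5073.

0.5073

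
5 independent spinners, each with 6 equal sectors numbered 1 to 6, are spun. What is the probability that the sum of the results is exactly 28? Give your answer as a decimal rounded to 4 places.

There are 6^5 = 7776 equally likely outcomes.
The number of ordered 5-tuples from {1,…,6} summing to 28 is 15.
P(sum = 28) = 15/7776 = 5/2592 ≈ 0.0019.

0.0019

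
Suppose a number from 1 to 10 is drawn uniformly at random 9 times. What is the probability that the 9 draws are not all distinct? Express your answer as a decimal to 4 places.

0.9964

P(all 9 different) = 10/10 · 9/10 · ··· · 2/10 ≈ 0.0036.
P(at least two equal) = 1 − 0.0036 = 0.9964.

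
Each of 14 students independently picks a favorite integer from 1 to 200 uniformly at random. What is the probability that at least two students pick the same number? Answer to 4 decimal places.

It's easier to compute the probability that all 14 are distinct.
P(all distinct) = 200/200 · 199/200 · ··· · 187/200 ≈ 0.6278.
So the probability of at least one match is 1 − 0.6278 = 0.3722.

0.3722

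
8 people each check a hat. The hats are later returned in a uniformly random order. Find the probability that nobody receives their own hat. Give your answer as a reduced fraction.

2119/5760

This is the derangement probability: permutations of 8 with no fixed point.
D(8) = 8! · (1 − 1/1! + 1/2! − ··· + (−1)^8/8!) = 14833.
P = 14833/40320 = 2119/5760.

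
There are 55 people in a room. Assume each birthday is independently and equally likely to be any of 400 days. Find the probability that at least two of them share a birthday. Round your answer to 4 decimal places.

It's easier to compute the probability that all 55 are distinct.
P(all distinct) = 400/400 · 399/400 · ··· · 346/400 ≈ 0.0204.
So the probability of at least one match is 1 − 0.0204 = 0.9796.

0.9796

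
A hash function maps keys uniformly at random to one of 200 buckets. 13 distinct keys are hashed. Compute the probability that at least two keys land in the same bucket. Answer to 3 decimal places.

0.329

It's easier to compute the probability that all 13 are distinct.
P(all distinct) = 200/200 · 199/200 · ··· · 188/200 ≈ 0.671.
So the probability of at least one match is 1 − 0.671 = 0.329.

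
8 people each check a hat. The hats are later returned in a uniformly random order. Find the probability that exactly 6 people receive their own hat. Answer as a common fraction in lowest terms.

Choose which 6 of the 8 are fixed: C(8,6) = 28 ways.
The remaining 2 must have no fixed point: D(2) = 1.
P = 28·1/40320 = 1/1440.

1/1440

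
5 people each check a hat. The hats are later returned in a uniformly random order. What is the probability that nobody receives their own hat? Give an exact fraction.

This is the derangement probability: permutations of 5 with no fixed point.
D(5) = 5! · (1 − 1/1! + 1/2! − ··· + (−1)^5/5!) = 44.
P = 44/120 = 11/30.

11/30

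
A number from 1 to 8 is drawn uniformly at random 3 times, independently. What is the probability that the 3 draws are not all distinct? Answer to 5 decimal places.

0.34375

P(all 3 different) = 8/8 · 7/8 · ··· · 6/8 ≈ 0.65625.
P(at least two equal) = 1 − 0.65625 = 0.34375.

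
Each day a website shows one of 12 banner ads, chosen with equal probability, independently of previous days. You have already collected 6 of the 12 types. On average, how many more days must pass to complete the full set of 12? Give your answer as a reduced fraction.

Starting from 6 distinct types, each trial gives a new one with probability (12−i)/12 when i types are held, so the wait for the next new type is 12/(12−i).
E = 12/6 + 12/5 + 12/4 + 12/3 + 12/2 + 12/1 = 147/5.

147/5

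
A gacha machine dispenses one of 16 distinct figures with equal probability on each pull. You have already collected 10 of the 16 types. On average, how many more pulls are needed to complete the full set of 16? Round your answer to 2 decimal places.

39.20

Starting from 10 distinct types, each trial gives a new one with probability (16−i)/16 when i types are held, so the wait for the next new type is 16/(16−i).
E = 16/6 + 16/5 + 16/4 + 16/3 + 16/2 + 16/1 = 196/5 ≈ 39.20.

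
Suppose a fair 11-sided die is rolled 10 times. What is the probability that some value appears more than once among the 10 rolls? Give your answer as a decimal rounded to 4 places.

0.9985

P(all 10 different) = 11/11 · 10/11 · ··· · 2/11 ≈ 0.0015.
P(at least two equal) = 1 − 0.0015 = 0.9985.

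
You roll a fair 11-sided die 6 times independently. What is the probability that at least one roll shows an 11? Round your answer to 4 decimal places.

0.4355

P(no roll shows an 11) = (10/11)^6 ≈ 0.5645.
P(at least one) = 1 − 0.5645 = 0.4355.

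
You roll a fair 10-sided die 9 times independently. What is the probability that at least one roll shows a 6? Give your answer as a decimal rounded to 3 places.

P(no roll shows a 6) = (9/10)^9 ≈ 0.387.
P(at least one) = 1 − 0.387 = 0.613.

0.613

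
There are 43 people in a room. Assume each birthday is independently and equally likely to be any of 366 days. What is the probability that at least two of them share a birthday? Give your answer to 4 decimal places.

0.9234

It's easier to compute the probability that all 43 are distinct.
P(all distinct) = 366/366 · 365/366 · ··· · 324/366 ≈ 0.0766.
So the probability of at least one match is 1 − 0.0766 = 0.9234.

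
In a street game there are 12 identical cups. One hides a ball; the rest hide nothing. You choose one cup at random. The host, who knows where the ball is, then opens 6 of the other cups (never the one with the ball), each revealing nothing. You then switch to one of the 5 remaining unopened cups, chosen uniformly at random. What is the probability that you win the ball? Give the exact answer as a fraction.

11/60

Your original cup holds the ball with probability 1/12, so the other 11 collectively hold it with probability 11/12.
The host can always find 6 empty cups to open, so the reveals don't change that 11/12; it is now spread over the 5 remaining unopened cups.
P(win by switching) = (11/12) · (1/5) = 11/60.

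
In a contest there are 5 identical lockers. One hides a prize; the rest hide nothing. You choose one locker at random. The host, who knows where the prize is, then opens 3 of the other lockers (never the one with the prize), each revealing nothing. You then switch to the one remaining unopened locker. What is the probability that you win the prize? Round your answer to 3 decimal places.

Your original locker holds the prize with probability 1/5, so the other 4 collectively hold it with probability 4/5.
The host can always find 3 empty lockers to open, so the reveals don't change that 4/5; it is now spread over the 1 remaining unopened locker.
P(win by switching) = (4/5) · (1/1) = 4/5 ≈ 0.800.

0.800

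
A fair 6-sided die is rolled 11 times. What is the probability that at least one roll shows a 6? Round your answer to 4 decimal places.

0.8654

P(no roll shows a 6) = (5/6)^11 ≈ 0.1346.
P(at least one) = 1 − 0.1346 = 0.8654.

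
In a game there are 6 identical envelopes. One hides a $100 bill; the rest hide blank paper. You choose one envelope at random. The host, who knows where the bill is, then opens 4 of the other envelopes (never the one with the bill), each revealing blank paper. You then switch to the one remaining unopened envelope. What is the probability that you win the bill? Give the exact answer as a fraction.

5/6

Your original envelope holds the bill with probability 1/6, so the other 5 collectively hold it with probability 5/6.
The host can always find 4 empty envelopes to open, so the reveals don't change that 5/6; it is now spread over the 1 remaining unopened envelope.
P(win by switching) = (5/6) · (1/1) = 5/6.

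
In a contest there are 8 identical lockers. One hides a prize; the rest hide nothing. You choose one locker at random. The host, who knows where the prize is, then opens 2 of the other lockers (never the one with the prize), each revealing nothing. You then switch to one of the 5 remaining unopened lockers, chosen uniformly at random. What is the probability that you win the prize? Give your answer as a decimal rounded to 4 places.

Your original locker holds the prize with probability 1/8, so the other 7 collectively hold it with probability 7/8.
The host can always find 2 empty lockers to open, so the reveals don't change that 7/8; it is now spread over the 5 remaining unopened lockers.
P(win by switching) = (7/8) · (1/5) = 7/40 ≈ 0.1750.

0.1750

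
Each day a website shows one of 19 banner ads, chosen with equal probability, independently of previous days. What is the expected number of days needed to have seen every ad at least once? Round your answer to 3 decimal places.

After i distinct types are collected, each trial gives a new one with probability (19−i)/19, so the expected wait for the next new type is 19/(19−i).
E = 19/19 + 19/18 + 19/17 + 19/16 + 19/15 + 19/14 + 19/13 + 19/12 + 19/11 + 19/10 + 19/9 + 19/8 + 19/7 + 19/6 + 19/5 + 19/4 + 19/3 + 19/2 + 19/1 = 275295799/4084080 ≈ 67.407.

67.407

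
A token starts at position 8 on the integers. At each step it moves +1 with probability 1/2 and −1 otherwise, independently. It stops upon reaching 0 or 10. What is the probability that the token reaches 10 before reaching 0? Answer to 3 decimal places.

0.800

With a fair step, P(i) = ½P(i−1) + ½P(i+1) with P(0)=0, P(10)=1 has the linear solution P(i) = i/10.
P(8) = 8/10 = 4/5 ≈ 0.800.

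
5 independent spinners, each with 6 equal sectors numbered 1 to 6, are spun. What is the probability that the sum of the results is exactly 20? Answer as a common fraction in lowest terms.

217/2592

There are 6^5 = 7776 equally likely outcomes.
The number of ordered 5-tuples from {1,…,6} summing to 20 is 651.
P(sum = 20) = 651/7776 = 217/2592.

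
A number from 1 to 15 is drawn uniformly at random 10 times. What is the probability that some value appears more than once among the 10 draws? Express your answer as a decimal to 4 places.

0.9811

P(all 10 different) = 15/15 · 14/15 · ··· · 6/15 ≈ 0.0189.
P(at least two equal) = 1 − 0.0189 = 0.9811.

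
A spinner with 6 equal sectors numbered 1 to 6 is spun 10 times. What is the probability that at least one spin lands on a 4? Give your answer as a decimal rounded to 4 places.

0.8385

P(no spin lands on a 4) = (5/6)^10 ≈ 0.1615.
P(at least one) = 1 − 0.1615 = 0.8385.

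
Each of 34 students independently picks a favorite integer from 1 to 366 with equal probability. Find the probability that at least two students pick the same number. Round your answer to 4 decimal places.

0.7944

It's easier to compute the probability that all 34 are distinct.
P(all distinct) = 366/366 · 365/366 · ··· · 333/366 ≈ 0.2056.
So the probability of at least one match is 1 − 0.2056 = 0.7944.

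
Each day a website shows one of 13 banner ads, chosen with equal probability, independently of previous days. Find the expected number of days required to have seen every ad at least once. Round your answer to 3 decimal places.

After i distinct types are collected, each trial gives a new one with probability (13−i)/13, so the expected wait for the next new type is 13/(13−i).
E = 13/13 + 13/12 + 13/11 + 13/10 + 13/9 + 13/8 + 13/7 + 13/6 + 13/5 + 13/4 + 13/3 + 13/2 + 13/1 = 1145993/27720 ≈ 41.342.

41.342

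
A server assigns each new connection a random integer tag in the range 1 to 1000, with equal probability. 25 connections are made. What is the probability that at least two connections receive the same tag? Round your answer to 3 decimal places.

0.261

It's easier to compute the probability that all 25 are distinct.
P(all distinct) = 1000/1000 · 999/1000 · ··· · 976/1000 ≈ 0.739.
So the probability of at least one match is 1 − 0.739 = 0.261.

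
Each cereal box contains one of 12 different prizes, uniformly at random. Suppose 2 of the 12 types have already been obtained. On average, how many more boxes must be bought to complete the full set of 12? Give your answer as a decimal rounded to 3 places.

35.148

Starting from 2 distinct types, each trial gives a new one with probability (12−i)/12 when i types are held, so the wait for the next new type is 12/(12−i).
E = 12/10 + 12/9 + 12/8 + 12/7 + 12/6 + 12/5 + 12/4 + 12/3 + 12/2 + 12/1 = 7381/210 ≈ 35.148.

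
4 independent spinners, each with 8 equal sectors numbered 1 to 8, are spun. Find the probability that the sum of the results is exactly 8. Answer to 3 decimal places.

There are 8^4 = 4096 equally likely outcomes.
The number of ordered 4-tuples from {1,…,8} summing to 8 is 35.
P(sum = 8) = 35/4096 ≈ 0.009.

0.009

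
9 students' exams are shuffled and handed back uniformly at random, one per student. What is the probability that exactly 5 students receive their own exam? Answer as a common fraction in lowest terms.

1/320

Choose which 5 of the 9 are fixed: C(9,5) = 126 ways.
The remaining 4 must have no fixed point: D(4) = 9.
P = 126·9/362880 = 1/320.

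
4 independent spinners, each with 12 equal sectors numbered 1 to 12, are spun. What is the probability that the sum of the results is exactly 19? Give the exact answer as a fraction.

There are 12^4 = 20736 equally likely outcomes.
The number of ordered 4-tuples from {1,…,12} summing to 19 is 736.
P(sum = 19) = 736/20736 = 23/648.

23/648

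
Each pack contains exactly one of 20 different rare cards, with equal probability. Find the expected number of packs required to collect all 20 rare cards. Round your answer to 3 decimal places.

71.955

After i distinct types are collected, each trial gives a new one with probability (20−i)/20, so the expected wait for the next new type is 20/(20−i).
E = 20/20 + 20/19 + 20/18 + 20/17 + 20/16 + 20/15 + 20/14 + 20/13 + 20/12 + 20/11 + 20/10 + 20/9 + 20/8 + 20/7 + 20/6 + 20/5 + 20/4 + 20/3 + 20/2 + 20/1 = 279175675/3879876 ≈ 71.955.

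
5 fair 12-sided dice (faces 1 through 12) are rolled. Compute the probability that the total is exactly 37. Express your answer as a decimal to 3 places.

0.043

There are 12^5 = 248832 equally likely outcomes.
The number of ordered 5-tuples from {1,…,12} summing to 37 is 10725.
P(sum = 37) = 10725/248832 = 3575/82944 ≈ 0.043.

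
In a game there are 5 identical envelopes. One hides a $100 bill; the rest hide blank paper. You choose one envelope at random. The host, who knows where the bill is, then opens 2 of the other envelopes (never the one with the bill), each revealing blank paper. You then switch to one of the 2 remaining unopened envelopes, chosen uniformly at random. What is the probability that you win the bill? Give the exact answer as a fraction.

Your original envelope holds the bill with probability 1/5, so the other 4 collectively hold it with probability 4/5.
The host can always find 2 empty envelopes to open, so the reveals don't change that 4/5; it is now spread over the 2 remaining unopened envelopes.
P(win by switching) = (4/5) · (1/2) = 2/5.

2/5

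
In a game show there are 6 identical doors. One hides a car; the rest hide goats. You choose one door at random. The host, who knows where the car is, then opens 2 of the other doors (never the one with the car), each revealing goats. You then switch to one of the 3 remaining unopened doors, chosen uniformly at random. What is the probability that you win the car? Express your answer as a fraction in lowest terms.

Your original door holds the car with probability 1/6, so the other 5 collectively hold it with probability 5/6.
The host can always find 2 empty doors to open, so the reveals don't change that 5/6; it is now spread over the 3 remaining unopened doors.
P(win by switching) = (5/6) · (1/3) = 5/18.

5/18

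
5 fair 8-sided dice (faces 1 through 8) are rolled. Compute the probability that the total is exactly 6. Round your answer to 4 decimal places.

There are 8^5 = 32768 equally likely outcomes.
The number of ordered 5-tuples from {1,…,8} summing to 6 is 5.
P(sum = 6) = 5/32768 ≈ 0.0002.

0.0002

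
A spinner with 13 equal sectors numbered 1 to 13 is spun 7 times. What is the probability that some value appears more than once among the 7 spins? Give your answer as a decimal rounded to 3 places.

0.862

P(all 7 different) = 13/13 · 12/13 · ··· · 7/13 ≈ 0.138.
P(at least two equal) = 1 − 0.138 = 0.862.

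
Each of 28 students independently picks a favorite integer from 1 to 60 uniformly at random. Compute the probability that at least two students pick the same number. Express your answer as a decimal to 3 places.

It's easier to compute the probability that all 28 are distinct.
P(all distinct) = 60/60 · 59/60 · ··· · 33/60 ≈ 0.001.
So the probability of at least one match is 1 − 0.001 = 0.999.

0.999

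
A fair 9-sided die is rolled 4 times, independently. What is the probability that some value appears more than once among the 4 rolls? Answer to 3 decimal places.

P(all 4 different) = 9/9 · 8/9 · ··· · 6/9 ≈ 0.461.
P(at least two equal) = 1 − 0.461 = 0.539.

0.539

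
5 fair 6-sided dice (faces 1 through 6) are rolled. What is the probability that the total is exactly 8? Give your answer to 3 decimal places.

0.005

There are 6^5 = 7776 equally likely outcomes.
The number of ordered 5-tuples from {1,…,6} summing to 8 is 35.
P(sum = 8) = 35/7776 ≈ 0.005.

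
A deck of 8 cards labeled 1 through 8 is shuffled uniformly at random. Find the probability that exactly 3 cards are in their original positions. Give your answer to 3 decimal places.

Choose which 3 of the 8 are fixed: C(8,3) = 56 ways.
The remaining 5 must have no fixed point: D(5) = 44.
P = 56·44/40320 = 11/180 ≈ 0.061.

0.061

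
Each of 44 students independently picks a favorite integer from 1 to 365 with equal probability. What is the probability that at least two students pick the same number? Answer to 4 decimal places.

It's easier to compute the probability that all 44 are distinct.
P(all distinct) = 365/365 · 364/365 · ··· · 322/365 ≈ 0.0671.
So the probability of at least one match is 1 − 0.0671 = 0.9329.

0.9329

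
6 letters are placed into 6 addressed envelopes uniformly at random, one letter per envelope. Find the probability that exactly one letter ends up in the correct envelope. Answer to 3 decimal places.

Choose which one is fixed: C(6,1) = 6 ways.
The remaining 5 must have no fixed point: D(5) = 44.
P = 6·44/720 = 11/30 ≈ 0.367.

0.367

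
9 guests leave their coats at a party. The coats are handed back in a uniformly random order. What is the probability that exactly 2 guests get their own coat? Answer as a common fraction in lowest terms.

Choose which 2 of the 9 are fixed: C(9,2) = 36 ways.
The remaining 7 must have no fixed point: D(7) = 1854.
P = 36·1854/362880 = 103/560.

103/560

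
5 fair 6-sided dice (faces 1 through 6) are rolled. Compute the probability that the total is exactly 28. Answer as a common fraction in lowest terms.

There are 6^5 = 7776 equally likely outcomes.
The number of ordered 5-tuples from {1,…,6} summing to 28 is 15.
P(sum = 28) = 15/7776 = 5/2592.

5/2592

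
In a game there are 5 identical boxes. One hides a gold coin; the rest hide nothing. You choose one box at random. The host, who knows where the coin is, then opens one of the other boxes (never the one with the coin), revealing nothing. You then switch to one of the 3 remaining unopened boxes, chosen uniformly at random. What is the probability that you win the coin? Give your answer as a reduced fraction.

Your original box holds the coin with probability 1/5, so the other 4 collectively hold it with probability 4/5.
The host can always find an empty box to open, so this doesn't change that 4/5; it is now spread over the 3 remaining unopened boxes.
P(win by switching) = (4/5) · (1/3) = 4/15.

4/15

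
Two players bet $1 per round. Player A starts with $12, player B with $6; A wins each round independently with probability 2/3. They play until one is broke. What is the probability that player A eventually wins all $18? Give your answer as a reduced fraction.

4160/4161

Let r = q/p = (1/3)/(2/3) = 1/2. The recurrence P(i) = p·P(i+1) + q·P(i−1) with P(0)=0, P(18)=1 gives P(i) = (1 − r^i)/(1 − r^18).
P(12) = (1 − (1/2)^12) / (1 − (1/2)^18) = 4160/4161.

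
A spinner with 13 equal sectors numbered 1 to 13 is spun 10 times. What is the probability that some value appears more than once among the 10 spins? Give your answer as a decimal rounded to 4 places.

P(all 10 different) = 13/13 · 12/13 · ··· · 4/13 ≈ 0.0075.
P(at least two equal) = 1 − 0.0075 = 0.9925.

0.9925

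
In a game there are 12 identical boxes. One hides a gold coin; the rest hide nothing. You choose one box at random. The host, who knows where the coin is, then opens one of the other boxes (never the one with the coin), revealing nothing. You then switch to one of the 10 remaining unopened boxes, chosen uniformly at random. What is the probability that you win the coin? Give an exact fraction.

Your original box holds the coin with probability 1/12, so the other 11 collectively hold it with probability 11/12.
The host can always find an empty box to open, so this doesn't change that 11/12; it is now spread over the 10 remaining unopened boxes.
P(win by switching) = (11/12) · (1/10) = 11/120.

11/120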